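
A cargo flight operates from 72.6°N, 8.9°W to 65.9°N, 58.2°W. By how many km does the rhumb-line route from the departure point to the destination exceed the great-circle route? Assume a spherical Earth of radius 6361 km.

Great circle: cos σ = sin φ₁ sin φ₂ + cos φ₁ cos φ₂ cos Δλ,  σ = 0.3153 rad → d_gc = 2005.913 km
Rhumb line: Δψ = -0.3329, q = Δφ/Δψ = 0.3513, d_rh = R√(Δφ²+q²Δλ²) = 2061.406 km
Excess = 2061.406 − 2005.913 = 55.493 ≈ 55 km

55 km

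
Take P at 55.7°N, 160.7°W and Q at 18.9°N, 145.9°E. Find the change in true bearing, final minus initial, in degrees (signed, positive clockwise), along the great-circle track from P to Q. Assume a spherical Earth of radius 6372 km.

-35.6°

Initial bearing θ₁ = atan2(sin Δλ cos φ₂, cos φ₁ sin φ₂ − sin φ₁ cos φ₂ cos Δλ) = 249.54°
Final bearing θ₂ = (initial bearing from the destination back to the start) + 180° = 213.92°
Δθ = θ₂ − θ₁ = -35.6°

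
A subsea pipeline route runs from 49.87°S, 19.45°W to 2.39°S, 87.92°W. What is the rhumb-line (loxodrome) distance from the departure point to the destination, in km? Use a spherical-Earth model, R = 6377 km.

8409 km

Rhumb course C = atan2(Δλ, Δψ) with Δψ = ln[tan(π/4+φ₂/2)/tan(π/4+φ₁/2)] = +0.9654, Δλ = -1.1950 → C = 308.93°
d = R·|Δφ| / |cos C| = 6377·0.82868 / 0.62842 = 8409 km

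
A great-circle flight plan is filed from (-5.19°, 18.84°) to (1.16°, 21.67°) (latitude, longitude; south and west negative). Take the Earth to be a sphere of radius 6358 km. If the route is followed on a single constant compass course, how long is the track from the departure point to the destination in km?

771 km

Δψ = ln[tan(π/4+φ₂/2)/tan(π/4+φ₁/2)] = +0.1110;  Δφ = +0.1108 rad,  Δλ = +0.0494 rad
q = Δφ/Δψ = 0.9989
d = R·√(Δφ² + q²Δλ²) = 6358·0.12131 = 771 km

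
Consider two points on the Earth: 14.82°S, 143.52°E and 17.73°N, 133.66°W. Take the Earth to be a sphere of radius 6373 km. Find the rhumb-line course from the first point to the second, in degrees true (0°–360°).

68.3°

Δψ = ln[tan(π/4+φ₂/2)/tan(π/4+φ₁/2)] = +0.5761
Δλ = +1.4455 rad (taken the short way round)
course = atan2(Δλ, Δψ) = 68.27°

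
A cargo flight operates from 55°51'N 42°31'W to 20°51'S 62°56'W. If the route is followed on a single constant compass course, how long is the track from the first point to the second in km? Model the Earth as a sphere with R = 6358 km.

Rhumb course C = atan2(Δλ, Δψ) with Δψ = ln[tan(π/4+φ₂/2)/tan(π/4+φ₁/2)] = -1.5526, Δλ = -0.3563 → C = 192.93°
d = R·|Δφ| / |cos C| = 6358·1.33867 / 0.97466 = 8733 km

8733 km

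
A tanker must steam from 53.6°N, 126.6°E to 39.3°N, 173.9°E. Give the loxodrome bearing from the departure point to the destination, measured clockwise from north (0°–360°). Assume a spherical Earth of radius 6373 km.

113.9°

Meridional parts: M(φ₁)=+1.1124, M(φ₂)=+0.7470 → ΔM = -0.3653;  Δλ = +0.8255 rad
tan C = Δλ / ΔM = -2.2598 → C = 113.87°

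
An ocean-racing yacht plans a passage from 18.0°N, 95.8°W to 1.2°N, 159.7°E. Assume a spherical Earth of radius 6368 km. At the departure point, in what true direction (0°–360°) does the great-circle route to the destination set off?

275.7°

θ = atan2( sin Δλ·cos φ₂ ,  cos φ₁ sin φ₂ − sin φ₁ cos φ₂ cos Δλ )
  = atan2(-0.9679, +0.0973) = 275.74°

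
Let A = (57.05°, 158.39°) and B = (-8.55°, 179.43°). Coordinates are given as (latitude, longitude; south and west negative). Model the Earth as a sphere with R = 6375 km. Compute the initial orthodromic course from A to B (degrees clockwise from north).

θ = atan2( sin Δλ·cos φ₂ ,  cos φ₁ sin φ₂ − sin φ₁ cos φ₂ cos Δλ )
  = atan2(+0.3550, -0.8554) = 157.46°

157.5°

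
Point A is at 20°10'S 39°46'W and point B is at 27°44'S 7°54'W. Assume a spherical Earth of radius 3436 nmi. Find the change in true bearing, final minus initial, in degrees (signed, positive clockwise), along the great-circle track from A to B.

Initial bearing θ₁ = atan2(sin Δλ cos φ₂, cos φ₁ sin φ₂ − sin φ₁ cos φ₂ cos Δλ) = 110.82°
Final bearing θ₂ = (initial bearing from the destination back to the start) + 180° = 97.57°
Δθ = θ₂ − θ₁ = -13.2°

-13.2°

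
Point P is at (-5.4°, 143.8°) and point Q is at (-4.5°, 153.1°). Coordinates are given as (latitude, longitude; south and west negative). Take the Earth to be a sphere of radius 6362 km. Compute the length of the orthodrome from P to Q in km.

1034 km

cos σ = sin φ₁ sin φ₂ + cos φ₁ cos φ₂ cos Δλ
      = sin(-5.40°)sin(-4.50°) + cos(-5.40°)cos(-4.50°)cos(9.30°) = 0.9868
σ = 9.309° → d = Rσ = 6362·0.16247 = 1034 km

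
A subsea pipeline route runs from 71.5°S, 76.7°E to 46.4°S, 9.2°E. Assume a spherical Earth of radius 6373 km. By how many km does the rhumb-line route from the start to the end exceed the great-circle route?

Great circle: cos σ = sin φ₁ sin φ₂ + cos φ₁ cos φ₂ cos Δλ,  σ = 0.6912 rad → d_gc = 4405.0 km
Rhumb line: Δψ = +0.8985, q = Δφ/Δψ = 0.4876, d_rh = R√(Δφ²+q²Δλ²) = 4603.8 km
Excess = 4603.8 − 4405.0 = 198.8 ≈ 199 km

199 km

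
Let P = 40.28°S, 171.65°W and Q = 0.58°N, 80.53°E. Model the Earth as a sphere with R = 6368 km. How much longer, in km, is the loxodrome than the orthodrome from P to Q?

Great circle: cos σ = sin φ₁ sin φ₂ + cos φ₁ cos φ₂ cos Δλ,  σ = 1.8132 rad → d_gc = 11546.2 km
Rhumb line: Δψ = +0.7794, q = Δφ/Δψ = 0.9150, d_rh = R√(Δφ²+q²Δλ²) = 11867.6 km
Excess = 11867.6 − 11546.2 = 321.4 ≈ 321 km

321 km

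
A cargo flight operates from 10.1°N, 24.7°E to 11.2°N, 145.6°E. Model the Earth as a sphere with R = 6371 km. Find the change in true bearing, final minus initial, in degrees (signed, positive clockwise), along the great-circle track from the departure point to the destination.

+36.1°

Initial bearing θ₁ = atan2(sin Δλ cos φ₂, cos φ₁ sin φ₂ − sin φ₁ cos φ₂ cos Δλ) = 71.63°
Final bearing θ₂ = (initial bearing from the destination back to the start) + 180° = 107.74°
Δθ = θ₂ − θ₁ = +36.1°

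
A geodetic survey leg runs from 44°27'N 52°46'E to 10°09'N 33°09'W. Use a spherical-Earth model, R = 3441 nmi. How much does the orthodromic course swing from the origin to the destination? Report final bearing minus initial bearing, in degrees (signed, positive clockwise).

At departure: θ₁ = atan2(sin Δλ cos φ₂, cos φ₁ sin φ₂ − sin φ₁ cos φ₂ cos Δλ) = 274.47°
At arrival: θ₂ = atan2(sin Δλ cos φ₁, −cos φ₂ sin φ₁ + sin φ₂ cos φ₁ cos Δλ) = 226.30°
Δθ = θ₂ − θ₁ = -48.2°

-48.2°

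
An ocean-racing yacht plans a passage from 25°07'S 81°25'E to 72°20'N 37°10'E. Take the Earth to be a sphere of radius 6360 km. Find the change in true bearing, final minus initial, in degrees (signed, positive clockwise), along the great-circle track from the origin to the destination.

-27.7°

Initial bearing θ₁ = atan2(sin Δλ cos φ₂, cos φ₁ sin φ₂ − sin φ₁ cos φ₂ cos Δλ) = 347.50°
Final bearing θ₂ = (initial bearing from the destination back to the start) + 180° = 319.77°
Δθ = θ₂ − θ₁ = -27.7°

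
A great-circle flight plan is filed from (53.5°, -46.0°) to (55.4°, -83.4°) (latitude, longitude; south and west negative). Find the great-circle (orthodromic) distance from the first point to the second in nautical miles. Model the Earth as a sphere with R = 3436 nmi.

Haversine: a = sin²(Δφ/2)+cos φ₁ cos φ₂ sin²(Δλ/2) = 0.03499;  σ = 2·atan2(√a,√(1−a))
σ = 21.564° → d = Rσ = 3436·0.37636 = 1293 nmi

1293 nmi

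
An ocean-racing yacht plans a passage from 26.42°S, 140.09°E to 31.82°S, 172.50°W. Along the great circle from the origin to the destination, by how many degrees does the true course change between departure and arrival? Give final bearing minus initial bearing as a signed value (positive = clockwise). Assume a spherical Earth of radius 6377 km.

-24.1°

At departure: θ₁ = atan2(sin Δλ cos φ₂, cos φ₁ sin φ₂ − sin φ₁ cos φ₂ cos Δλ) = 109.08°
At arrival: θ₂ = atan2(sin Δλ cos φ₁, −cos φ₂ sin φ₁ + sin φ₂ cos φ₁ cos Δλ) = 84.93°
Δθ = θ₂ − θ₁ = -24.1°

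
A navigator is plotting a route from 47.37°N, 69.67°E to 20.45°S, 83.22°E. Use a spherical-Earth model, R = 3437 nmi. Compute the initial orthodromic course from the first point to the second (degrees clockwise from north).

N = sin Δλ·cos φ₂ = +0.2195;  D = cos φ₁ sin φ₂ − sin φ₁ cos φ₂ cos Δλ = -0.9068
initial course = atan2(N, D) = 166.39°

166.4°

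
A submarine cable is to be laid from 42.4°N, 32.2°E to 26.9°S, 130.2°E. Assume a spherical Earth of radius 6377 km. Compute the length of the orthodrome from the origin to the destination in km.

12618 km

cos σ = sin φ₁ sin φ₂ + cos φ₁ cos φ₂ cos Δλ
      = sin(42.40°)sin(-26.90°) + cos(42.40°)cos(-26.90°)cos(98.00°) = -0.3967
σ = 113.374° → d = Rσ = 6377·1.97875 = 12618 km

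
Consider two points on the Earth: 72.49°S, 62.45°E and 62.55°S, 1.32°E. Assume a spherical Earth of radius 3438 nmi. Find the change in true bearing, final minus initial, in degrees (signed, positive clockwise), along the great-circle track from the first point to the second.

+57.4°

At departure: θ₁ = atan2(sin Δλ cos φ₂, cos φ₁ sin φ₂ − sin φ₁ cos φ₂ cos Δλ) = 262.28°
At arrival: θ₂ = atan2(sin Δλ cos φ₁, −cos φ₂ sin φ₁ + sin φ₂ cos φ₁ cos Δλ) = 319.70°
Δθ = θ₂ − θ₁ = +57.4°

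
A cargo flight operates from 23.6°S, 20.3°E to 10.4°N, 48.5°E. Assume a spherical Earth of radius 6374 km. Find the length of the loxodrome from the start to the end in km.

4871 km

Δψ = ln[tan(π/4+φ₂/2)/tan(π/4+φ₁/2)] = +0.6066;  Δφ = +0.5934 rad,  Δλ = +0.4922 rad
q = Δφ/Δψ = 0.9783
d = R·√(Δφ² + q²Δλ²) = 6374·0.76418 = 4871 km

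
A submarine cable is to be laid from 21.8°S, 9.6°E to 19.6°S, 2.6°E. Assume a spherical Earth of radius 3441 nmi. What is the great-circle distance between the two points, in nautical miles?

415 nmi

cos σ = sin φ₁ sin φ₂ + cos φ₁ cos φ₂ cos Δλ
      = sin(-21.80°)sin(-19.60°) + cos(-21.80°)cos(-19.60°)cos(-7.00°) = 0.9927
σ = 6.907° → d = Rσ = 3441·0.12055 = 415 nmi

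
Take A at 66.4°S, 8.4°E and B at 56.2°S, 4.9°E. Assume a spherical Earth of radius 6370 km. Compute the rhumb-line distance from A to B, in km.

Δψ = ln[tan(π/4+φ₂/2)/tan(π/4+φ₁/2)] = +0.3745;  Δφ = +0.1780 rad,  Δλ = -0.0611 rad
q = Δφ/Δψ = 0.4753
d = R·√(Δφ² + q²Δλ²) = 6370·0.18038 = 1149 km

1149 km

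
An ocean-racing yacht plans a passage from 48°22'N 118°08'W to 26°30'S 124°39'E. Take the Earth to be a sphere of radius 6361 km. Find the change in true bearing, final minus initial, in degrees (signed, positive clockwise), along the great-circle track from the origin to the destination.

-42.8°

Initial bearing θ₁ = atan2(sin Δλ cos φ₂, cos φ₁ sin φ₂ − sin φ₁ cos φ₂ cos Δλ) = 270.68°
Final bearing θ₂ = (initial bearing from the destination back to the start) + 180° = 227.93°
Δθ = θ₂ − θ₁ = -42.8°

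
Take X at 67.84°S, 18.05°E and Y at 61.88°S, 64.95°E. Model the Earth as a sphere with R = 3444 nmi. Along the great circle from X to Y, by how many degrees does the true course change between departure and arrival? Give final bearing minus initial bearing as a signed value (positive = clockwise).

At departure: θ₁ = atan2(sin Δλ cos φ₂, cos φ₁ sin φ₂ − sin φ₁ cos φ₂ cos Δλ) = 95.71°
At arrival: θ₂ = atan2(sin Δλ cos φ₁, −cos φ₂ sin φ₁ + sin φ₂ cos φ₁ cos Δλ) = 52.78°
Δθ = θ₂ − θ₁ = -42.9°

-42.9°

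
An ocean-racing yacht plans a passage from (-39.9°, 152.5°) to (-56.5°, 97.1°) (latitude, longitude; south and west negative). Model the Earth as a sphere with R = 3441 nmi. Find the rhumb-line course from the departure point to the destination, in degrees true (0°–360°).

Δψ = ln[tan(π/4+φ₂/2)/tan(π/4+φ₁/2)] = -0.4401
Δλ = -0.9669 rad (taken the short way round)
course = atan2(Δλ, Δψ) = 245.53°

245.5°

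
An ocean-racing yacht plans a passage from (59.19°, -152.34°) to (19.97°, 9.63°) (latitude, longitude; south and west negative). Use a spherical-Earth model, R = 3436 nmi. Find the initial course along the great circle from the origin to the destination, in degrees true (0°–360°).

N = sin Δλ·cos φ₂ = +0.2909;  D = cos φ₁ sin φ₂ − sin φ₁ cos φ₂ cos Δλ = +0.9425
initial course = atan2(N, D) = 17.15°

17.2°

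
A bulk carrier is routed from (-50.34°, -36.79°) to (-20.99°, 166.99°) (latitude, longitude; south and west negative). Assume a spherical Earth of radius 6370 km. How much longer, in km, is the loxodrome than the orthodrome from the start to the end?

2427 km

Great circle: cos σ = sin φ₁ sin φ₂ + cos φ₁ cos φ₂ cos Δλ,  σ = 1.8437 rad → d_gc = 11744.4 km
Rhumb line: Δψ = +0.6451, q = Δφ/Δψ = 0.7940, d_rh = R√(Δφ²+q²Δλ²) = 14171.8 km
Excess = 14171.8 − 11744.4 = 2427.4 ≈ 2427 km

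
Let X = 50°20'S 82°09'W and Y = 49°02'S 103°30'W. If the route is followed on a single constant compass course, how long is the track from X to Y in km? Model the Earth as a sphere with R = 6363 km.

1541 km

Δψ = ln[tan(π/4+φ₂/2)/tan(π/4+φ₁/2)] = +0.0351;  Δφ = +0.0227 rad,  Δλ = -0.3726 rad
q = Δφ/Δψ = 0.6470
d = R·√(Δφ² + q²Δλ²) = 6363·0.24214 = 1541 km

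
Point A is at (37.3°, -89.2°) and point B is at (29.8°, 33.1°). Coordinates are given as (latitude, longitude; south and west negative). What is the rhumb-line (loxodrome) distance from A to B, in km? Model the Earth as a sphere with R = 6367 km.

Rhumb course C = atan2(Δλ, Δψ) with Δψ = ln[tan(π/4+φ₂/2)/tan(π/4+φ₁/2)] = -0.1573, Δλ = +2.1345 → C = 94.21°
d = R·|Δφ| / |cos C| = 6367·0.13090 / 0.07348 = 11342 km

11342 km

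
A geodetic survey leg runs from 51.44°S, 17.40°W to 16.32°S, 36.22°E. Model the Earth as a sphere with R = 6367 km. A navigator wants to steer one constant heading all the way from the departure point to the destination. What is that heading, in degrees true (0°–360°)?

Meridional parts: M(φ₁)=-1.0504, M(φ₂)=-0.2888 → ΔM = +0.7616;  Δλ = +0.9358 rad
tan C = Δλ / ΔM = +1.2288 → C = 50.86°

50.9°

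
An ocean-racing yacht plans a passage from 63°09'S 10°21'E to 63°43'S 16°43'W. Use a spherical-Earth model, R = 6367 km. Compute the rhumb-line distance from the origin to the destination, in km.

1347 km

Δψ = ln[tan(π/4+φ₂/2)/tan(π/4+φ₁/2)] = -0.0221;  Δφ = -0.0099 rad,  Δλ = -0.4724 rad
q = Δφ/Δψ = 0.4472
d = R·√(Δφ² + q²Δλ²) = 6367·0.21150 = 1347 km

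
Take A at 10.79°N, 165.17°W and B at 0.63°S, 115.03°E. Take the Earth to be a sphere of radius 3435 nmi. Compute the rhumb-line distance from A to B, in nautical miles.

Rhumb course C = atan2(Δλ, Δψ) with Δψ = ln[tan(π/4+φ₂/2)/tan(π/4+φ₁/2)] = -0.2004, Δλ = -1.3928 → C = 261.81°
d = R·|Δφ| / |cos C| = 3435·0.19932 / 0.14245 = 4806 nmi

4806 nmi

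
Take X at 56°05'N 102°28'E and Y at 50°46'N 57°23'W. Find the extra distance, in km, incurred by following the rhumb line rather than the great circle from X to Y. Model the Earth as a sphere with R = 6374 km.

Great circle: cos σ = sin φ₁ sin φ₂ + cos φ₁ cos φ₂ cos Δλ,  σ = 1.2541 rad → d_gc = 7993.4 km
Rhumb line: Δψ = -0.1560, q = Δφ/Δψ = 0.5949, d_rh = R√(Δφ²+q²Δλ²) = 10595.2 km
Excess = 10595.2 − 7993.4 = 2601.8 ≈ 2602 km

2602 km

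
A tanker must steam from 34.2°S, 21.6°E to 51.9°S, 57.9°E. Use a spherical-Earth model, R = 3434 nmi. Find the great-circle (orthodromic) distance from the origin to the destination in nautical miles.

cos σ = sin φ₁ sin φ₂ + cos φ₁ cos φ₂ cos Δλ
      = sin(-34.20°)sin(-51.90°) + cos(-34.20°)cos(-51.90°)cos(36.30°) = 0.8536
σ = 31.392° → d = Rσ = 3434·0.54790 = 1881 nmi

1881 nmi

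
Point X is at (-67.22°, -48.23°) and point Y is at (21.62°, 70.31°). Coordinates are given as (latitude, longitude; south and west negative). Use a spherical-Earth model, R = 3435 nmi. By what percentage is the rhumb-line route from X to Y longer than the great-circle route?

6.1%

Great circle: σ = 2.1079 rad → d_gc = Rσ = 7240.8 nmi
Rhumb: Δφ = +1.5506, Δλ = +2.0689, Δψ = +1.9888, q = Δφ/Δψ = 0.7796 → d_rh = R√(Δφ²+q²Δλ²) = 7685.5 nmi
Excess = (7685.5 − 7240.8) / 7240.8 = 444.7 / 7240.8 = 6.14% ≈ 6.1%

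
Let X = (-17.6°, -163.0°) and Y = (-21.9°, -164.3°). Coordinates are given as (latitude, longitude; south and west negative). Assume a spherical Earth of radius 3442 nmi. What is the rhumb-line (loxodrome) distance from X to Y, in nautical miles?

Δψ = ln[tan(π/4+φ₂/2)/tan(π/4+φ₁/2)] = -0.0798;  Δφ = -0.0750 rad,  Δλ = -0.0227 rad
q = Δφ/Δψ = 0.9409
d = R·√(Δφ² + q²Δλ²) = 3442·0.07803 = 269 nmi

269 nmi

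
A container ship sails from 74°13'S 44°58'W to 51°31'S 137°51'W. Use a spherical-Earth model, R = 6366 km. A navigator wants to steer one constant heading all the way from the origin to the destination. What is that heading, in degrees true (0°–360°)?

Meridional parts: M(φ₁)=-1.9761, M(φ₂)=-1.0525 → ΔM = +0.9235;  Δλ = -1.6211 rad
tan C = Δλ / ΔM = -1.7553 → C = 299.67°

299.7°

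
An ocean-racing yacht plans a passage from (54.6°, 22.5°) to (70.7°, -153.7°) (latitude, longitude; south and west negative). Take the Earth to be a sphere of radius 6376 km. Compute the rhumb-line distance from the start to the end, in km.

Δψ = ln[tan(π/4+φ₂/2)/tan(π/4+φ₁/2)] = +0.6296;  Δφ = +0.2810 rad,  Δλ = -3.0753 rad
q = Δφ/Δψ = 0.4463
d = R·√(Δφ² + q²Δλ²) = 6376·1.40094 = 8932 km

8932 km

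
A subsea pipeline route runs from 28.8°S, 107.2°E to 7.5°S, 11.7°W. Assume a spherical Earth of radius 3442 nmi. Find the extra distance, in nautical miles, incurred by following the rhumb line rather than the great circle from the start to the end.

Great circle: cos σ = sin φ₁ sin φ₂ + cos φ₁ cos φ₂ cos Δλ,  σ = 1.9358 rad → d_gc = 6663.2 nmi
Rhumb line: Δψ = +0.3940, q = Δφ/Δψ = 0.9436, d_rh = R√(Δφ²+q²Δλ²) = 6860.1 nmi
Excess = 6860.1 − 6663.2 = 196.9 ≈ 197 nmi

197 nmi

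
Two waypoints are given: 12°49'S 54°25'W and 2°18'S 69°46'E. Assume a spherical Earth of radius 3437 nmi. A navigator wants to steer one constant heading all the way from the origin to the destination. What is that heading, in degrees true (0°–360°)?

85.1°

Meridional parts: M(φ₁)=-0.2256, M(φ₂)=-0.0402 → ΔM = +0.1854;  Δλ = +2.1674 rad
tan C = Δλ / ΔM = +11.6886 → C = 85.11°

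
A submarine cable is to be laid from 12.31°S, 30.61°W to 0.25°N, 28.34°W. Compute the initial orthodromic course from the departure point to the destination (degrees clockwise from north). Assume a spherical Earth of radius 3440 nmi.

N = sin Δλ·cos φ₂ = +0.0396;  D = cos φ₁ sin φ₂ − sin φ₁ cos φ₂ cos Δλ = +0.2173
initial course = atan2(N, D) = 10.33°

10.3°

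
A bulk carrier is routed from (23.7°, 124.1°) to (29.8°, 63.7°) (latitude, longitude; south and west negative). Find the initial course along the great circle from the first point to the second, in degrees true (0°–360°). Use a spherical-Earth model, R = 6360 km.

290.5°

N = sin Δλ·cos φ₂ = -0.7545;  D = cos φ₁ sin φ₂ − sin φ₁ cos φ₂ cos Δλ = +0.2828
initial course = atan2(N, D) = 290.54°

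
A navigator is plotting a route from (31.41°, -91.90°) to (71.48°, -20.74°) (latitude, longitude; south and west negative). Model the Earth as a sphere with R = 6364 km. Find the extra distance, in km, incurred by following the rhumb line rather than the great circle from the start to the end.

264 km

Great circle: cos σ = sin φ₁ sin φ₂ + cos φ₁ cos φ₂ cos Δλ,  σ = 0.9500 rad → d_gc = 6045.6 km
Rhumb line: Δψ = +1.2358, q = Δφ/Δψ = 0.5659, d_rh = R√(Δφ²+q²Δλ²) = 6309.9 km
Excess = 6309.9 − 6045.6 = 264.3 ≈ 264 km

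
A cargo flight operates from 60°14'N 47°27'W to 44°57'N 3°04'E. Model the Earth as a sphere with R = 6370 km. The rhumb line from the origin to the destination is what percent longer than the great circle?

Great circle: σ = 0.5796 rad → d_gc = Rσ = 3692.0 km
Rhumb: Δφ = -0.2667, Δλ = +0.8817, Δψ = -0.4450, q = Δφ/Δψ = 0.5994 → d_rh = R√(Δφ²+q²Δλ²) = 3771.1 km
Excess = (3771.1 − 3692.0) / 3692.0 = 79.1 / 3692.0 = 2.14% ≈ 2.1%

2.1%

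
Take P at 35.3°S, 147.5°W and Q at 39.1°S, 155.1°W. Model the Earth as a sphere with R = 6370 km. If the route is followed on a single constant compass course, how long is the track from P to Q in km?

Δψ = ln[tan(π/4+φ₂/2)/tan(π/4+φ₁/2)] = -0.0833;  Δφ = -0.0663 rad,  Δλ = -0.1326 rad
q = Δφ/Δψ = 0.7962
d = R·√(Δφ² + q²Δλ²) = 6370·0.12471 = 794 km

794 km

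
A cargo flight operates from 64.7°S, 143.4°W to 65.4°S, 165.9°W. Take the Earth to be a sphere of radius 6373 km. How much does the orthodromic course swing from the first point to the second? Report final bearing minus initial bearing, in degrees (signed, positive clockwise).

+20.4°

At departure: θ₁ = atan2(sin Δλ cos φ₂, cos φ₁ sin φ₂ − sin φ₁ cos φ₂ cos Δλ) = 255.61°
At arrival: θ₂ = atan2(sin Δλ cos φ₁, −cos φ₂ sin φ₁ + sin φ₂ cos φ₁ cos Δλ) = 276.06°
Δθ = θ₂ − θ₁ = +20.4°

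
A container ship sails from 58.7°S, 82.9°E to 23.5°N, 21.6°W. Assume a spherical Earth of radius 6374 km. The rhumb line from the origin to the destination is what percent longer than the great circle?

Great circle: σ = 2.0488 rad → d_gc = Rσ = 13059.0 km
Rhumb: Δφ = +1.4347, Δλ = -1.8239, Δψ = +1.6946, q = Δφ/Δψ = 0.8466 → d_rh = R√(Δφ²+q²Δλ²) = 13434.6 km
Excess = (13434.6 − 13059.0) / 13059.0 = 375.6 / 13059.0 = 2.88% ≈ 2.9%

2.9%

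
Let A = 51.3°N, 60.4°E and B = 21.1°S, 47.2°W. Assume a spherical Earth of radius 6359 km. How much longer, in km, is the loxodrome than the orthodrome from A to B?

Great circle: cos σ = sin φ₁ sin φ₂ + cos φ₁ cos φ₂ cos Δλ,  σ = 2.0458 rad → d_gc = 13009.2 km
Rhumb line: Δψ = -1.4234, q = Δφ/Δψ = 0.8878, d_rh = R√(Δφ²+q²Δλ²) = 13302.9 km
Excess = 13302.9 − 13009.2 = 293.7 ≈ 294 km

294 km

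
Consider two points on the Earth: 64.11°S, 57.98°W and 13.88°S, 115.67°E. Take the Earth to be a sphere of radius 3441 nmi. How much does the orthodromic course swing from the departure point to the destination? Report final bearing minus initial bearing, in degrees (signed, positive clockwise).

Initial bearing θ₁ = atan2(sin Δλ cos φ₂, cos φ₁ sin φ₂ − sin φ₁ cos φ₂ cos Δλ) = 173.70°
Final bearing θ₂ = (initial bearing from the destination back to the start) + 180° = 2.83°
Δθ = θ₂ − θ₁ = -170.9°

-170.9°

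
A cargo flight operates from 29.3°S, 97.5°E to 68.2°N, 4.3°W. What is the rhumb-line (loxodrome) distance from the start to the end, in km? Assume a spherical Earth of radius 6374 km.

13986 km

Δψ = ln[tan(π/4+φ₂/2)/tan(π/4+φ₁/2)] = +2.1825;  Δφ = +1.7017 rad,  Δλ = -1.7767 rad
q = Δφ/Δψ = 0.7797
d = R·√(Δφ² + q²Δλ²) = 6374·2.19427 = 13986 km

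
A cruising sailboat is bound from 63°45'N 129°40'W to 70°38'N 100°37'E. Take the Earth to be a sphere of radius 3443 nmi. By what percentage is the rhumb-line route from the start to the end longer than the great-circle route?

Great circle: σ = 0.7191 rad → d_gc = Rσ = 2475.8 nmi
Rhumb: Δφ = +0.1201, Δλ = -2.2640, Δψ = +0.3122, q = Δφ/Δψ = 0.3848 → d_rh = R√(Δφ²+q²Δλ²) = 3027.6 nmi
Excess = (3027.6 − 2475.8) / 2475.8 = 551.8 / 2475.8 = 22.29% ≈ 22.3%

22.3%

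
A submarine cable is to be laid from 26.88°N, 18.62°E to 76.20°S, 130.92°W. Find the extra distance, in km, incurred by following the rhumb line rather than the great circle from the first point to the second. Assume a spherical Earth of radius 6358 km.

Great circle: cos σ = sin φ₁ sin φ₂ + cos φ₁ cos φ₂ cos Δλ,  σ = 2.2427 rad → d_gc = 14259.0 km
Rhumb line: Δψ = -2.5992, q = Δφ/Δψ = 0.6922, d_rh = R√(Δφ²+q²Δλ²) = 16210.1 km
Excess = 16210.1 − 14259.0 = 1951.1 ≈ 1951 km

1951 km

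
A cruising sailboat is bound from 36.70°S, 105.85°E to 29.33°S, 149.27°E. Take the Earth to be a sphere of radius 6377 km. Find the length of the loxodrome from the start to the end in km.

Δψ = ln[tan(π/4+φ₂/2)/tan(π/4+φ₁/2)] = +0.1536;  Δφ = +0.1286 rad,  Δλ = +0.7578 rad
q = Δφ/Δψ = 0.8375
d = R·√(Δφ² + q²Δλ²) = 6377·0.64755 = 4129 km

4129 km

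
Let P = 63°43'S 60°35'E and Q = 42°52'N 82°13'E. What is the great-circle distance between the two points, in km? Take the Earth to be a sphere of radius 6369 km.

12000 km

Haversine: a = sin²(Δφ/2)+cos φ₁ cos φ₂ sin²(Δλ/2) = 0.65414;  σ = 2·atan2(√a,√(1−a))
σ = 107.955° → d = Rσ = 6369·1.88417 = 12000 km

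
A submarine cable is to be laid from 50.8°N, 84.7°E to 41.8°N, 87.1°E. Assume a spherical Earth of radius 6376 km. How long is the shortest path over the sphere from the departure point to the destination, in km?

cos σ = sin φ₁ sin φ₂ + cos φ₁ cos φ₂ cos Δλ
      = sin(50.80°)sin(41.80°) + cos(50.80°)cos(41.80°)cos(2.40°) = 0.9873
σ = 9.150° → d = Rσ = 6376·0.15970 = 1018 km

1018 km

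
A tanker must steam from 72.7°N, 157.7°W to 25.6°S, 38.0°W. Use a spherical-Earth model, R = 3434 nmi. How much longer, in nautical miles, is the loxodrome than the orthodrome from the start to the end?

515 nmi

Great circle: cos σ = sin φ₁ sin φ₂ + cos φ₁ cos φ₂ cos Δλ,  σ = 2.1477 rad → d_gc = 7375.1 nmi
Rhumb line: Δψ = -2.3455, q = Δφ/Δψ = 0.7315, d_rh = R√(Δφ²+q²Δλ²) = 7889.8 nmi
Excess = 7889.8 − 7375.1 = 514.7 ≈ 515 nmi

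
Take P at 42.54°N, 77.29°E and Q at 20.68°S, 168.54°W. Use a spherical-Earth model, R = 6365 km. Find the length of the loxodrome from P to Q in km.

13690 km

Δψ = ln[tan(π/4+φ₂/2)/tan(π/4+φ₁/2)] = -1.1909;  Δφ = -1.1034 rad,  Δλ = +1.9926 rad
q = Δφ/Δψ = 0.9265
d = R·√(Δφ² + q²Δλ²) = 6365·2.15077 = 13690 km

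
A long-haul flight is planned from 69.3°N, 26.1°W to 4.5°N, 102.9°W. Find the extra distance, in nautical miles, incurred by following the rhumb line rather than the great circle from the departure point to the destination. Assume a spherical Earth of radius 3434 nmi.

175 nmi

Great circle: cos σ = sin φ₁ sin φ₂ + cos φ₁ cos φ₂ cos Δλ,  σ = 1.4163 rad → d_gc = 4863.6 nmi
Rhumb line: Δψ = -1.6217, q = Δφ/Δψ = 0.6974, d_rh = R√(Δφ²+q²Δλ²) = 5038.7 nmi
Excess = 5038.7 − 4863.6 = 175.1 ≈ 175 nmi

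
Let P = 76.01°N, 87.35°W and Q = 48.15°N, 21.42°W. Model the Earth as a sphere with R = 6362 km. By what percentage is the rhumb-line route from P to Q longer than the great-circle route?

4.5%

Great circle: σ = 0.6623 rad → d_gc = Rσ = 4213.5 km
Rhumb: Δφ = -0.4862, Δλ = +1.1507, Δψ = -1.1367, q = Δφ/Δψ = 0.4278 → d_rh = R√(Δφ²+q²Δλ²) = 4402.0 km
Excess = (4402.0 − 4213.5) / 4213.5 = 188.5 / 4213.5 = 4.47% ≈ 4.5%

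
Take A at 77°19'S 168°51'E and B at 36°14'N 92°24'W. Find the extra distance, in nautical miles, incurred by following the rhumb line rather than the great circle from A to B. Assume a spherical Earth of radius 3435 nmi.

315 nmi

Great circle: cos σ = sin φ₁ sin φ₂ + cos φ₁ cos φ₂ cos Δλ,  σ = 2.2188 rad → d_gc = 7621.57 nmi
Rhumb line: Δψ = +2.8763, q = Δφ/Δψ = 0.6890, d_rh = R√(Δφ²+q²Δλ²) = 7936.14 nmi
Excess = 7936.14 − 7621.57 = 314.57 ≈ 315 nmi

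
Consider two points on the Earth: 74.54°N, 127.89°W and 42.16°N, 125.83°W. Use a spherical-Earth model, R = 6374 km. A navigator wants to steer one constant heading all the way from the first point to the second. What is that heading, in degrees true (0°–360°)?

178.3°

Δψ = ln[tan(π/4+φ₂/2)/tan(π/4+φ₁/2)] = -1.1841
Δλ = +0.0360 rad (taken the short way round)
course = atan2(Δλ, Δψ) = 178.26°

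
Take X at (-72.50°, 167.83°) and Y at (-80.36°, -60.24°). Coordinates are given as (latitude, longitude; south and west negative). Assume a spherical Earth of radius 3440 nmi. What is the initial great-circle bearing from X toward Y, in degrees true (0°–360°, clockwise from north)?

162.8°

N = sin Δλ·cos φ₂ = +0.1246;  D = cos φ₁ sin φ₂ − sin φ₁ cos φ₂ cos Δλ = -0.4032
initial course = atan2(N, D) = 162.83°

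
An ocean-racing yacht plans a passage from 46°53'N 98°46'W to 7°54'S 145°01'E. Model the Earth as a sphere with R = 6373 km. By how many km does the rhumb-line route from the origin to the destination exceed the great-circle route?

Great circle: cos σ = sin φ₁ sin φ₂ + cos φ₁ cos φ₂ cos Δλ,  σ = 1.9817 rad → d_gc = 12629.1 km
Rhumb line: Δψ = -1.0670, q = Δφ/Δψ = 0.8961, d_rh = R√(Δφ²+q²Δλ²) = 13089.1 km
Excess = 13089.1 − 12629.1 = 460.0 ≈ 460 km

460 km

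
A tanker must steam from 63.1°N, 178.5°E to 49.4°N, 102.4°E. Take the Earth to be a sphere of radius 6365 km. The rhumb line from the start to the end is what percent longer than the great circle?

5.6%

Great circle: σ = 0.7260 rad → d_gc = Rσ = 4620.9 km
Rhumb: Δφ = -0.2391, Δλ = -1.3282, Δψ = -0.4361, q = Δφ/Δψ = 0.5482 → d_rh = R√(Δφ²+q²Δλ²) = 4878.2 km
Excess = (4878.2 − 4620.9) / 4620.9 = 257.3 / 4620.9 = 5.57% ≈ 5.6%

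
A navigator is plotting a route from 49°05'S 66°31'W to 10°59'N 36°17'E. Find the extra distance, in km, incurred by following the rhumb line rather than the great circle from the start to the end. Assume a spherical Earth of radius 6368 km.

Great circle: cos σ = sin φ₁ sin φ₂ + cos φ₁ cos φ₂ cos Δλ,  σ = 1.8613 rad → d_gc = 11852.7 km
Rhumb line: Δψ = +1.1789, q = Δφ/Δψ = 0.8893, d_rh = R√(Δφ²+q²Δλ²) = 12157.3 km
Excess = 12157.3 − 11852.7 = 304.6 ≈ 305 km

305 km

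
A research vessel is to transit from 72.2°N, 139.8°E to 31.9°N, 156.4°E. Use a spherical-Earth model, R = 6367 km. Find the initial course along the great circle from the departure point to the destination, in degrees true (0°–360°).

θ = atan2( sin Δλ·cos φ₂ ,  cos φ₁ sin φ₂ − sin φ₁ cos φ₂ cos Δλ )
  = atan2(+0.2425, -0.6131) = 158.42°

158.4°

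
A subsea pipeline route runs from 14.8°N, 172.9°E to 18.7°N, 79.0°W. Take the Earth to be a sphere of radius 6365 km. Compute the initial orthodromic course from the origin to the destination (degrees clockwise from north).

66.8°

θ = atan2( sin Δλ·cos φ₂ ,  cos φ₁ sin φ₂ − sin φ₁ cos φ₂ cos Δλ )
  = atan2(+0.9003, +0.3851) = 66.84°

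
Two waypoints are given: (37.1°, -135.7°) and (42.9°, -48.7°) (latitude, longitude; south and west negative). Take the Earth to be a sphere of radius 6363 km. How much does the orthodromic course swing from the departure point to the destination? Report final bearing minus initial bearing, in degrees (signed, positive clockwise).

+62.8°

At departure: θ₁ = atan2(sin Δλ cos φ₂, cos φ₁ sin φ₂ − sin φ₁ cos φ₂ cos Δλ) = 54.60°
At arrival: θ₂ = atan2(sin Δλ cos φ₁, −cos φ₂ sin φ₁ + sin φ₂ cos φ₁ cos Δλ) = 117.43°
Δθ = θ₂ − θ₁ = +62.8°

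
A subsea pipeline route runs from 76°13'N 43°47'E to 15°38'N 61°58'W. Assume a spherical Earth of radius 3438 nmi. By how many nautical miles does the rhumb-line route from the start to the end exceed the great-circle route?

443 nmi

Great circle: cos σ = sin φ₁ sin φ₂ + cos φ₁ cos φ₂ cos Δλ,  σ = 1.3700 rad → d_gc = 4710.1 nmi
Rhumb line: Δψ = -1.8368, q = Δφ/Δψ = 0.5757, d_rh = R√(Δφ²+q²Δλ²) = 5153.5 nmi
Excess = 5153.5 − 4710.1 = 443.4 ≈ 443 nmi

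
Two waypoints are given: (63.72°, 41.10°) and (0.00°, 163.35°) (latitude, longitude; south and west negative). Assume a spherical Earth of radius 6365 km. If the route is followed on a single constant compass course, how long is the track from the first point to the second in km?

Δψ = ln[tan(π/4+φ₂/2)/tan(π/4+φ₁/2)] = -1.4548;  Δφ = -1.1121 rad,  Δλ = +2.1337 rad
q = Δφ/Δψ = 0.7644
d = R·√(Δφ² + q²Δλ²) = 6365·1.97413 = 12565 km

12565 km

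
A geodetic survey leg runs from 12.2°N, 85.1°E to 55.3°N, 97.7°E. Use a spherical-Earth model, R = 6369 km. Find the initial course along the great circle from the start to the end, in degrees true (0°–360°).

θ = atan2( sin Δλ·cos φ₂ ,  cos φ₁ sin φ₂ − sin φ₁ cos φ₂ cos Δλ )
  = atan2(+0.1242, +0.6862) = 10.26°

10.3°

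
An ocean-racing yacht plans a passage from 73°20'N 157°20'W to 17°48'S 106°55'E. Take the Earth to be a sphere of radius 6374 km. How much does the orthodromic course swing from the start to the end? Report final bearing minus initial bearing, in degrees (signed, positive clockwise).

Initial bearing θ₁ = atan2(sin Δλ cos φ₂, cos φ₁ sin φ₂ − sin φ₁ cos φ₂ cos Δλ) = 270.22°
Final bearing θ₂ = (initial bearing from the destination back to the start) + 180° = 197.53°
Δθ = θ₂ − θ₁ = -72.7°

-72.7°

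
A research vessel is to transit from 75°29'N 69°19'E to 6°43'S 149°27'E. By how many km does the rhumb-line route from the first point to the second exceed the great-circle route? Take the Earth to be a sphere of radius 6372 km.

Great circle: cos σ = sin φ₁ sin φ₂ + cos φ₁ cos φ₂ cos Δλ,  σ = 1.6414 rad → d_gc = 10459.1 km
Rhumb line: Δψ = -2.1782, q = Δφ/Δψ = 0.6586, d_rh = R√(Δφ²+q²Δλ²) = 10863.9 km
Excess = 10863.9 − 10459.1 = 404.8 ≈ 405 km

405 km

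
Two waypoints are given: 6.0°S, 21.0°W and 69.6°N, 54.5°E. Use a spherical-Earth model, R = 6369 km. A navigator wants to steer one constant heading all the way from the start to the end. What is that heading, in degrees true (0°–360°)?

35.9°

Δψ = ln[tan(π/4+φ₂/2)/tan(π/4+φ₁/2)] = +1.8201
Δλ = +1.3177 rad (taken the short way round)
course = atan2(Δλ, Δψ) = 35.90°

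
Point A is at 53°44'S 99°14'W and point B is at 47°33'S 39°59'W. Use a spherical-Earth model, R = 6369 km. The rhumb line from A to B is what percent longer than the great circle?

Great circle: σ = 0.6451 rad → d_gc = Rσ = 4108.4 km
Rhumb: Δφ = +0.1079, Δλ = +1.0341, Δψ = +0.1705, q = Δφ/Δψ = 0.6329 → d_rh = R√(Δφ²+q²Δλ²) = 4225.0 km
Excess = (4225.0 − 4108.4) / 4108.4 = 116.6 / 4108.4 = 2.84% ≈ 2.8%

2.8%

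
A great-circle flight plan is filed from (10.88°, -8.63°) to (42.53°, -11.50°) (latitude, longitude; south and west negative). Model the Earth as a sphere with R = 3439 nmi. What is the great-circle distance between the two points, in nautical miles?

Haversine: a = sin²(Δφ/2)+cos φ₁ cos φ₂ sin²(Δλ/2) = 0.07482;  σ = 2·atan2(√a,√(1−a))
σ = 31.749° → d = Rσ = 3439·0.55412 = 1906 nmi

1906 nmi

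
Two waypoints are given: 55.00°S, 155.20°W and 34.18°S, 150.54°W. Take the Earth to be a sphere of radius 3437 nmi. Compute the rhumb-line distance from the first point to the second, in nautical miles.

1264 nmi

Rhumb course C = atan2(Δλ, Δψ) with Δψ = ln[tan(π/4+φ₂/2)/tan(π/4+φ₁/2)] = +0.5188, Δλ = +0.0813 → C = 8.91°
d = R·|Δφ| / |cos C| = 3437·0.36338 / 0.98793 = 1264 nmi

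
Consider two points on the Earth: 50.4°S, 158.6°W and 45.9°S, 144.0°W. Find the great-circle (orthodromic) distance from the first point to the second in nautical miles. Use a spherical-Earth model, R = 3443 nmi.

643 nmi

cos σ = sin φ₁ sin φ₂ + cos φ₁ cos φ₂ cos Δλ
      = sin(-50.40°)sin(-45.90°) + cos(-50.40°)cos(-45.90°)cos(14.60°) = 0.9826
σ = 10.706° → d = Rσ = 3443·0.18685 = 643 nmi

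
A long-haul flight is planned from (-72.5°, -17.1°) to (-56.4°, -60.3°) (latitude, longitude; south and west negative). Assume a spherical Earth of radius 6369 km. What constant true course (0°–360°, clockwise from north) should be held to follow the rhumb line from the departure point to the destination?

Δψ = ln[tan(π/4+φ₂/2)/tan(π/4+φ₁/2)] = +0.6738
Δλ = -0.7540 rad (taken the short way round)
course = atan2(Δλ, Δψ) = 311.78°

311.8°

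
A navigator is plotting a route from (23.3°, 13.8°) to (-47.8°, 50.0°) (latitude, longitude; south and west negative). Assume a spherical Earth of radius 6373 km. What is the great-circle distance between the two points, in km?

8696 km

Haversine: a = sin²(Δφ/2)+cos φ₁ cos φ₂ sin²(Δλ/2) = 0.39759;  σ = 2·atan2(√a,√(1−a))
σ = 78.181° → d = Rσ = 6373·1.36451 = 8696 km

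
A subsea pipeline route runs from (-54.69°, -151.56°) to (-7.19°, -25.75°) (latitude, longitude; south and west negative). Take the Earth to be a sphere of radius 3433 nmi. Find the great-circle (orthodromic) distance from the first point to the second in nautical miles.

cos σ = sin φ₁ sin φ₂ + cos φ₁ cos φ₂ cos Δλ
      = sin(-54.69°)sin(-7.19°) + cos(-54.69°)cos(-7.19°)cos(125.81°) = -0.2334
σ = 103.497° → d = Rσ = 3433·1.80636 = 6201 nmi

6201 nmi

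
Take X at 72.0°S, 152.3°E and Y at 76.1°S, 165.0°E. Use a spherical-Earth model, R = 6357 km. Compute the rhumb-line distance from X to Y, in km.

596 km

Rhumb course C = atan2(Δλ, Δψ) with Δψ = ln[tan(π/4+φ₂/2)/tan(π/4+φ₁/2)] = -0.2618, Δλ = +0.2217 → C = 139.75°
d = R·|Δφ| / |cos C| = 6357·0.07156 / 0.76324 = 596 km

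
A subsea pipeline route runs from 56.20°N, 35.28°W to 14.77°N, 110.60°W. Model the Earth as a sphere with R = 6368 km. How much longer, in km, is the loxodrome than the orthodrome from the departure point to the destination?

231 km

Great circle: cos σ = sin φ₁ sin φ₂ + cos φ₁ cos φ₂ cos Δλ,  σ = 1.2152 rad → d_gc = 7738.3 km
Rhumb line: Δψ = -0.9306, q = Δφ/Δψ = 0.7770, d_rh = R√(Δφ²+q²Δλ²) = 7969.3 km
Excess = 7969.3 − 7738.3 = 231.0 ≈ 231 km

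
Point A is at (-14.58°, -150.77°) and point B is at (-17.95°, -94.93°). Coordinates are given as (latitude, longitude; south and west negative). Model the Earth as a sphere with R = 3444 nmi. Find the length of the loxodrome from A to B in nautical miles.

3228 nmi

Rhumb course C = atan2(Δλ, Δψ) with Δψ = ln[tan(π/4+φ₂/2)/tan(π/4+φ₁/2)] = -0.0613, Δλ = +0.9746 → C = 93.60°
d = R·|Δφ| / |cos C| = 3444·0.05882 / 0.06275 = 3228 nmi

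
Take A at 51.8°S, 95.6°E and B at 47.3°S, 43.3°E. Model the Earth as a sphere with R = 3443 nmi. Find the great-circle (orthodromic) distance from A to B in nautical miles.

cos σ = sin φ₁ sin φ₂ + cos φ₁ cos φ₂ cos Δλ
      = sin(-51.80°)sin(-47.30°) + cos(-51.80°)cos(-47.30°)cos(-52.30°) = 0.8340
σ = 33.488° → d = Rσ = 3443·0.58448 = 2012 nmi

2012 nmi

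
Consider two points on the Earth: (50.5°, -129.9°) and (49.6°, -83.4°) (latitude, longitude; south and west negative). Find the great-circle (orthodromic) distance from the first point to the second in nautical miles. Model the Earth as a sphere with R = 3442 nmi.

cos σ = sin φ₁ sin φ₂ + cos φ₁ cos φ₂ cos Δλ
      = sin(50.50°)sin(49.60°) + cos(50.50°)cos(49.60°)cos(46.50°) = 0.8714
σ = 29.378° → d = Rσ = 3442·0.51275 = 1765 nmi

1765 nmi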